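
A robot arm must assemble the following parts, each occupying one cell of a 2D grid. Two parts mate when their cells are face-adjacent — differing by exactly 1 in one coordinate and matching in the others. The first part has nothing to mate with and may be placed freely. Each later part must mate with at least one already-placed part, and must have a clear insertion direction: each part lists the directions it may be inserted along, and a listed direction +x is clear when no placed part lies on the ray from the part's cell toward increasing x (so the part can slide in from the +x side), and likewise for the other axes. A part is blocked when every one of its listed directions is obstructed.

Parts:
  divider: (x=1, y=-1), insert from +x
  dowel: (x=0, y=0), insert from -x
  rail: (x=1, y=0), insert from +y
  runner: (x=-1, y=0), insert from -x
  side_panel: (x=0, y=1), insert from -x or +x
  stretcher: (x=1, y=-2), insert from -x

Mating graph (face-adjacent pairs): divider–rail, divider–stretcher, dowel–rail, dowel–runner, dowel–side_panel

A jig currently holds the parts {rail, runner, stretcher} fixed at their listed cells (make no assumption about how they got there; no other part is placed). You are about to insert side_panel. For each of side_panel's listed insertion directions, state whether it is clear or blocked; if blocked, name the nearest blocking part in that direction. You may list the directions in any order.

+x: clear; -x: clear

-x: ray from side_panel(0, 1) has no placed part ⇒ clear
+x: ray from side_panel(0, 1) has no placed part ⇒ clear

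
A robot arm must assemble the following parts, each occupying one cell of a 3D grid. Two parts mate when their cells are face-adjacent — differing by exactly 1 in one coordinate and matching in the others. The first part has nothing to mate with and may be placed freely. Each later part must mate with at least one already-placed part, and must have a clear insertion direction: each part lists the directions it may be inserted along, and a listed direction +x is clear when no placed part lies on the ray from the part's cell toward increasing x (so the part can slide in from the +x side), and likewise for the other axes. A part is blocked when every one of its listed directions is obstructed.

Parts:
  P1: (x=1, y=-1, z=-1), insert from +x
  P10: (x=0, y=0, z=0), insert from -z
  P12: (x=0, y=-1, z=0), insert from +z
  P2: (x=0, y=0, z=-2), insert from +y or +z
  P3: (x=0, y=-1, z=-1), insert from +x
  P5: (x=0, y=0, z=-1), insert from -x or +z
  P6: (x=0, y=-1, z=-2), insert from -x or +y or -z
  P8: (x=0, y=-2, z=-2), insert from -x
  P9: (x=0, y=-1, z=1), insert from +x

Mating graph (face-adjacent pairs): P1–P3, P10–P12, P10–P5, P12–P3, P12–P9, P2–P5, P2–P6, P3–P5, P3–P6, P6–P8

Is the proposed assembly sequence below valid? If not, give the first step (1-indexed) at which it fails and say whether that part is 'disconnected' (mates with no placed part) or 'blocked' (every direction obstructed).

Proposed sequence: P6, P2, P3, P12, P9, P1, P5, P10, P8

1. P6@(0, -1, -2) [-x clear] — {P6}
2. P2@(0, 0, -2) [+y clear] — {P2, P6}
3. P3@(0, -1, -1) [+x clear] — {P2, P3, P6}
4. P12@(0, -1, 0) [+z clear] — {P12, P2, P3, P6}
5. P9@(0, -1, 1) [+x clear] — {P12, P2, P3, P6, P9}
6. P1@(1, -1, -1) [+x clear] — {P1, P12, P2, P3, P6, P9}
7. P5@(0, 0, -1) [-x clear] — {P1, P12, P2, P3, P5, P6, P9}
8. P10@(0, 0, 0) — -z all obstructed ⇒ blocked

Invalid at step 8 (blocked)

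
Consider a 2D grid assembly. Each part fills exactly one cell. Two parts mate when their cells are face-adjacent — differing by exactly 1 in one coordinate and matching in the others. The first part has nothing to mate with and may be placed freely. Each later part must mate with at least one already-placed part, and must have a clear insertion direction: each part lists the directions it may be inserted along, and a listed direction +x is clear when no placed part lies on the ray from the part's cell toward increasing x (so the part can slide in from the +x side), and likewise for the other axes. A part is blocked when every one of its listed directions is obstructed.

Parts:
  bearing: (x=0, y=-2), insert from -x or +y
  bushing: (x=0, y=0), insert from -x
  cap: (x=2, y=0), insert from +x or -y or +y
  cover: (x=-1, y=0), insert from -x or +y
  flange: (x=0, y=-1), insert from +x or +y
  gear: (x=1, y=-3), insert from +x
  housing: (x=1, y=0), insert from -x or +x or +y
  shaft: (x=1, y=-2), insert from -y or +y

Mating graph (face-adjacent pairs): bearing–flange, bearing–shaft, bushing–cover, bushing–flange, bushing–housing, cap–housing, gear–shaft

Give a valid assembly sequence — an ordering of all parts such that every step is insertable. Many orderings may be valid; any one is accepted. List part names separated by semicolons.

gear; shaft; bearing; flange; bushing; housing; cap; cover

1. gear@(1, -3) [+x clear] — {gear}
2. shaft@(1, -2) [+y clear] — {gear, shaft}
3. bearing@(0, -2) [-x clear] — {bearing, gear, shaft}
4. flange@(0, -1) [+x clear] — {bearing, flange, gear, shaft}
5. bushing@(0, 0) [-x clear] — {bearing, bushing, flange, gear, shaft}
6. housing@(1, 0) [+x clear] — {bearing, bushing, flange, gear, housing, shaft}
7. cap@(2, 0) [+x clear] — {bearing, bushing, cap, flange, gear, housing, shaft}
8. cover@(-1, 0) [-x clear] — {bearing, bushing, cap, cover, flange, gear, housing, shaft}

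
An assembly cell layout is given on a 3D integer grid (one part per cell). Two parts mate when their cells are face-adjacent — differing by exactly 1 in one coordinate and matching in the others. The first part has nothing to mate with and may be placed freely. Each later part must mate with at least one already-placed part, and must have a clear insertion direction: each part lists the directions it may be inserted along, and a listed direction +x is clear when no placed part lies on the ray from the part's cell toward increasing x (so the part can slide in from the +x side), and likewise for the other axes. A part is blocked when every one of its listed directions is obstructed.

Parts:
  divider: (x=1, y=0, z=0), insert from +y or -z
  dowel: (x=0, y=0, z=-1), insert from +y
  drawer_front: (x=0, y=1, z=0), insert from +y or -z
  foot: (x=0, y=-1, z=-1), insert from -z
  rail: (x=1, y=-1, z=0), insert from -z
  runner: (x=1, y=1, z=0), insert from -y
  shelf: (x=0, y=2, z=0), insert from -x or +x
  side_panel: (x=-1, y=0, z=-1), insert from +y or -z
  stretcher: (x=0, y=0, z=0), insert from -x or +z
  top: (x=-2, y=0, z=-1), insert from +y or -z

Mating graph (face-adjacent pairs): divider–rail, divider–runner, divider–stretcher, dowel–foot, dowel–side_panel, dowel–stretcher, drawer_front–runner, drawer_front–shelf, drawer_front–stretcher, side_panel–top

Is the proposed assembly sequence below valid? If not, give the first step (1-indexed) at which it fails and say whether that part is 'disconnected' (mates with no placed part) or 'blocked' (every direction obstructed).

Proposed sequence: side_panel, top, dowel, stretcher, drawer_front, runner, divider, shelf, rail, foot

1. side_panel@(-1, 0, -1) [+y clear] — {side_panel}
2. top@(-2, 0, -1) [+y clear] — {side_panel, top}
3. dowel@(0, 0, -1) [+y clear] — {dowel, side_panel, top}
4. stretcher@(0, 0, 0) [-x clear] — {dowel, side_panel, stretcher, top}
5. drawer_front@(0, 1, 0) [+y clear] — {dowel, drawer_front, side_panel, stretcher, top}
6. runner@(1, 1, 0) [-y clear] — {dowel, drawer_front, runner, side_panel, stretcher, top}
7. divider@(1, 0, 0) [-z clear] — {divider, dowel, drawer_front, runner, side_panel, stretcher, top}
8. shelf@(0, 2, 0) [-x clear] — {divider, dowel, drawer_front, runner, shelf, side_panel, stretcher, top}
9. rail@(1, -1, 0) [-z clear] — {divider, dowel, drawer_front, rail, runner, shelf, side_panel, stretcher, top}
10. foot@(0, -1, -1) [-z clear] — {divider, dowel, drawer_front, foot, rail, runner, shelf, side_panel, stretcher, top}

Valid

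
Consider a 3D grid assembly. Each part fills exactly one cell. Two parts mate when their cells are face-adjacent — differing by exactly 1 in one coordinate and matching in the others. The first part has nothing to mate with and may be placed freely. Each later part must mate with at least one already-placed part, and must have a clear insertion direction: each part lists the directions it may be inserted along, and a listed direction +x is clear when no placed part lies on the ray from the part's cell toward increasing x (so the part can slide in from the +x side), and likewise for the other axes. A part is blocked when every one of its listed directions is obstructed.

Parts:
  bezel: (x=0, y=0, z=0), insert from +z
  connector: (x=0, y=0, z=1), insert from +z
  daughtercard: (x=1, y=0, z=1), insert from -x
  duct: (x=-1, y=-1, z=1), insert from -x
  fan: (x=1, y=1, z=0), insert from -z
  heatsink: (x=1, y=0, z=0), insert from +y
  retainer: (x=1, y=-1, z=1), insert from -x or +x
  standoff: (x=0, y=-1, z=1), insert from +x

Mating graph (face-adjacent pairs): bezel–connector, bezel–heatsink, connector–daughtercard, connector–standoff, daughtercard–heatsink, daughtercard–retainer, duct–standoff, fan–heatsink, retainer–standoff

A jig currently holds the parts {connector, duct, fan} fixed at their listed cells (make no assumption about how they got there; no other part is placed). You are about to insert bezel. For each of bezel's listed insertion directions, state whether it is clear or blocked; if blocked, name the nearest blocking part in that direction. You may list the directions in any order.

+z: blocked by connector

+z: nearest on ray is connector@(0, 0, 1) ⇒ blocked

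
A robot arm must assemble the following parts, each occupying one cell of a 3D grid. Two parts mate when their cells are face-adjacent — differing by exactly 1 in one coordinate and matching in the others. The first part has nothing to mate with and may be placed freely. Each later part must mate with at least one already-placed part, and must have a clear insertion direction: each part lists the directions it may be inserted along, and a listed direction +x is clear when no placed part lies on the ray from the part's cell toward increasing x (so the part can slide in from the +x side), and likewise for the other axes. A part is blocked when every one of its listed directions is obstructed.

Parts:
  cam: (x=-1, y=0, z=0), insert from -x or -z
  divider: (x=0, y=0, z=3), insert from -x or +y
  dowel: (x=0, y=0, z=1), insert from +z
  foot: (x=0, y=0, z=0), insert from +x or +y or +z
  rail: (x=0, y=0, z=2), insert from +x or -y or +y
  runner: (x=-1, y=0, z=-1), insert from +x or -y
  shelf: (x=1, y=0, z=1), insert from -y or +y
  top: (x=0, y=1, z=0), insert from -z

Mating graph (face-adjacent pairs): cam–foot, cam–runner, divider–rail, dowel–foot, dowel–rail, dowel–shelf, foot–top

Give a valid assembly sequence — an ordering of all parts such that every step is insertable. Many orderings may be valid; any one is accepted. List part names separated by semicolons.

cam; runner; foot; top; dowel; shelf; rail; divider

1. cam@(-1, 0, 0) [-x clear] — {cam}
2. runner@(-1, 0, -1) [+x clear] — {cam, runner}
3. foot@(0, 0, 0) [+x clear] — {cam, foot, runner}
4. top@(0, 1, 0) [-z clear] — {cam, foot, runner, top}
5. dowel@(0, 0, 1) [+z clear] — {cam, dowel, foot, runner, top}
6. shelf@(1, 0, 1) [-y clear] — {cam, dowel, foot, runner, shelf, top}
7. rail@(0, 0, 2) [+x clear] — {cam, dowel, foot, rail, runner, shelf, top}
8. divider@(0, 0, 3) [-x clear] — {cam, divider, dowel, foot, rail, runner, shelf, top}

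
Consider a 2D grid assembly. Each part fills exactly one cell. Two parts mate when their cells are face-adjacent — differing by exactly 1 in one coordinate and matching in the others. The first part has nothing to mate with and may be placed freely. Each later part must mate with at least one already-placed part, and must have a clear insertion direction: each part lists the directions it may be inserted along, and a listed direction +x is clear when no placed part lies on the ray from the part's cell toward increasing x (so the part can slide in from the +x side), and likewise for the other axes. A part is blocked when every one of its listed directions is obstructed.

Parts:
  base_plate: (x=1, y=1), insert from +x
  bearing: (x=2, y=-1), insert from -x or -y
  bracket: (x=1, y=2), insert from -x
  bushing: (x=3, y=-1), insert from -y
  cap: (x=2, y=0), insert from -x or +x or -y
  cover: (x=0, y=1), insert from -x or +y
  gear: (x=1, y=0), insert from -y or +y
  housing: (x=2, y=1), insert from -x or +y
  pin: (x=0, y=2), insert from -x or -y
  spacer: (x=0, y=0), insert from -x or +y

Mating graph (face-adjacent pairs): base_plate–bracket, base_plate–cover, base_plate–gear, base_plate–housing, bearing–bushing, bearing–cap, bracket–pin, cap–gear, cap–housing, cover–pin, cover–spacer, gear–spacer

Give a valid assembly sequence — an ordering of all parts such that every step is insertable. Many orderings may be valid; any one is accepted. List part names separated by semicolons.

1. cover@(0, 1) [-x clear] — {cover}
2. spacer@(0, 0) [-x clear] — {cover, spacer}
3. base_plate@(1, 1) [+x clear] — {base_plate, cover, spacer}
4. housing@(2, 1) [+y clear] — {base_plate, cover, housing, spacer}
5. cap@(2, 0) [+x clear] — {base_plate, cap, cover, housing, spacer}
6. bearing@(2, -1) [-x clear] — {base_plate, bearing, cap, cover, housing, spacer}
7. bushing@(3, -1) [-y clear] — {base_plate, bearing, bushing, cap, cover, housing, spacer}
8. bracket@(1, 2) [-x clear] — {base_plate, bearing, bracket, bushing, cap, cover, housing, spacer}
9. pin@(0, 2) [-x clear] — {base_plate, bearing, bracket, bushing, cap, cover, housing, pin, spacer}
10. gear@(1, 0) [-y clear] — {base_plate, bearing, bracket, bushing, cap, cover, gear, housing, pin, spacer}

cover; spacer; base_plate; housing; cap; bearing; bushing; bracket; pin; gear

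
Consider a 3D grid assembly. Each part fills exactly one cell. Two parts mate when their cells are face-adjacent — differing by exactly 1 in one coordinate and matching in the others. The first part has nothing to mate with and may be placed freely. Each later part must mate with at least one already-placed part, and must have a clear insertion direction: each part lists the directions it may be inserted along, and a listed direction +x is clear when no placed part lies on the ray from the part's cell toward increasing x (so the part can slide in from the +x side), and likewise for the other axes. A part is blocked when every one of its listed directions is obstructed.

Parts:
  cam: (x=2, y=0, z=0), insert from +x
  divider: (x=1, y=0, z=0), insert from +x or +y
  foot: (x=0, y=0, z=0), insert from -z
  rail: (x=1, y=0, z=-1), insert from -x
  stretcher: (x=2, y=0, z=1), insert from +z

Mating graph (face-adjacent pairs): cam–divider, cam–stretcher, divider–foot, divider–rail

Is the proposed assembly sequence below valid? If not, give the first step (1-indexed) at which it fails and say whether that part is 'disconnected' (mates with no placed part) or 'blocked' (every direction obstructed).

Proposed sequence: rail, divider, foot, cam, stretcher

1. rail@(1, 0, -1) [-x clear] — {rail}
2. divider@(1, 0, 0) [+x clear] — {divider, rail}
3. foot@(0, 0, 0) [-z clear] — {divider, foot, rail}
4. cam@(2, 0, 0) [+x clear] — {cam, divider, foot, rail}
5. stretcher@(2, 0, 1) [+z clear] — {cam, divider, foot, rail, stretcher}

Valid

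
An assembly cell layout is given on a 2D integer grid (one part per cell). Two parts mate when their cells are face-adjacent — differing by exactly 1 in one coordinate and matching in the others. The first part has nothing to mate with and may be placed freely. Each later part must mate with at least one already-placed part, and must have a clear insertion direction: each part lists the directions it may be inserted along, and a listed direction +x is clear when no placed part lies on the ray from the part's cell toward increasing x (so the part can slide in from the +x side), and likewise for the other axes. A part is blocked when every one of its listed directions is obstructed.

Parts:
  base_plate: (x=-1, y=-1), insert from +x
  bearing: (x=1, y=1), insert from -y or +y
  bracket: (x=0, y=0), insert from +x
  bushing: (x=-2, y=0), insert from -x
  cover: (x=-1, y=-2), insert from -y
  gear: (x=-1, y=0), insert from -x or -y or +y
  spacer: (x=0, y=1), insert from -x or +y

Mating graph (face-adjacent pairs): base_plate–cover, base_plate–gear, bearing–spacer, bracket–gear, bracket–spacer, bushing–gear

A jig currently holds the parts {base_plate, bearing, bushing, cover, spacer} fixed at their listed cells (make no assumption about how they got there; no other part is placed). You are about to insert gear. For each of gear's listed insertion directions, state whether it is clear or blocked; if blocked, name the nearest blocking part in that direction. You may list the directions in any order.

+y: clear; -x: blocked by bushing; -y: blocked by base_plate

-x: nearest on ray is bushing@(-2, 0) ⇒ blocked
-y: nearest on ray is base_plate@(-1, -1) ⇒ blocked
+y: ray from gear(-1, 0) has no placed part ⇒ clear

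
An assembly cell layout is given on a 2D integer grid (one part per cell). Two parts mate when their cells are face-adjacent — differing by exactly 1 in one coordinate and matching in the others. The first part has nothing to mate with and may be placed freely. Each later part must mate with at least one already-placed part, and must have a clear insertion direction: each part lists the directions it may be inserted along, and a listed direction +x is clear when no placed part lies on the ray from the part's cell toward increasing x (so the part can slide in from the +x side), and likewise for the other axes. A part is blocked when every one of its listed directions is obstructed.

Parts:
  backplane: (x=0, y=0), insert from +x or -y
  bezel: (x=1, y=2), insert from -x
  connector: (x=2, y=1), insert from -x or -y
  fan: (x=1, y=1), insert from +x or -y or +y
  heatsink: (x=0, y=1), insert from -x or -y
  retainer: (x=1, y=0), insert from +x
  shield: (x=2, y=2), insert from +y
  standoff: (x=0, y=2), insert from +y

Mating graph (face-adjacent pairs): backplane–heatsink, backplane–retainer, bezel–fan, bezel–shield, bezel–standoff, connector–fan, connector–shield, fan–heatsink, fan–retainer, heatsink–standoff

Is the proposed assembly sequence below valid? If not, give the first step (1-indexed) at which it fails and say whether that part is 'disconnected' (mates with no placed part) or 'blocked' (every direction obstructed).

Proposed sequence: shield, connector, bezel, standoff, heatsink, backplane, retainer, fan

1. shield@(2, 2) [+y clear] — {shield}
2. connector@(2, 1) [-x clear] — {connector, shield}
3. bezel@(1, 2) [-x clear] — {bezel, connector, shield}
4. standoff@(0, 2) [+y clear] — {bezel, connector, shield, standoff}
5. heatsink@(0, 1) [-x clear] — {bezel, connector, heatsink, shield, standoff}
6. backplane@(0, 0) [+x clear] — {backplane, bezel, connector, heatsink, shield, standoff}
7. retainer@(1, 0) [+x clear] — {backplane, bezel, connector, heatsink, retainer, shield, standoff}
8. fan@(1, 1) — +x/-y/+y all obstructed ⇒ blocked

Invalid at step 8 (blocked)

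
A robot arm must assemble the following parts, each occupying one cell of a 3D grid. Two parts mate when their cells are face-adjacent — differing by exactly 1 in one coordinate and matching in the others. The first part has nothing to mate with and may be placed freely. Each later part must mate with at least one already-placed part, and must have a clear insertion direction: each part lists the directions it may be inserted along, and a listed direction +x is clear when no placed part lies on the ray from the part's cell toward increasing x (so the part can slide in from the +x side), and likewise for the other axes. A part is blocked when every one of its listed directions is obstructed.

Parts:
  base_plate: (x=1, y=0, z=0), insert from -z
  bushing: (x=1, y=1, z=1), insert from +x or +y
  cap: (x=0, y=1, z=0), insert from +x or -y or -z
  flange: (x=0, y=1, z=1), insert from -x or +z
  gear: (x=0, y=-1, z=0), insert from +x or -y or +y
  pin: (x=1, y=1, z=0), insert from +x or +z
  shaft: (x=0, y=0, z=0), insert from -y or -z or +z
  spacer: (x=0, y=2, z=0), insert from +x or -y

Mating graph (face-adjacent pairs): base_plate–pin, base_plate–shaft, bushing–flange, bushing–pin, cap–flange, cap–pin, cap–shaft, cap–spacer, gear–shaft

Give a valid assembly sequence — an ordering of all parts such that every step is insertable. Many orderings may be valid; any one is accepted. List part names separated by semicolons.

1. spacer@(0, 2, 0) [+x clear] — {spacer}
2. cap@(0, 1, 0) [+x clear] — {cap, spacer}
3. pin@(1, 1, 0) [+x clear] — {cap, pin, spacer}
4. base_plate@(1, 0, 0) [-z clear] — {base_plate, cap, pin, spacer}
5. bushing@(1, 1, 1) [+x clear] — {base_plate, bushing, cap, pin, spacer}
6. flange@(0, 1, 1) [-x clear] — {base_plate, bushing, cap, flange, pin, spacer}
7. shaft@(0, 0, 0) [-y clear] — {base_plate, bushing, cap, flange, pin, shaft, spacer}
8. gear@(0, -1, 0) [+x clear] — {base_plate, bushing, cap, flange, gear, pin, shaft, spacer}

spacer; cap; pin; base_plate; bushing; flange; shaft; gear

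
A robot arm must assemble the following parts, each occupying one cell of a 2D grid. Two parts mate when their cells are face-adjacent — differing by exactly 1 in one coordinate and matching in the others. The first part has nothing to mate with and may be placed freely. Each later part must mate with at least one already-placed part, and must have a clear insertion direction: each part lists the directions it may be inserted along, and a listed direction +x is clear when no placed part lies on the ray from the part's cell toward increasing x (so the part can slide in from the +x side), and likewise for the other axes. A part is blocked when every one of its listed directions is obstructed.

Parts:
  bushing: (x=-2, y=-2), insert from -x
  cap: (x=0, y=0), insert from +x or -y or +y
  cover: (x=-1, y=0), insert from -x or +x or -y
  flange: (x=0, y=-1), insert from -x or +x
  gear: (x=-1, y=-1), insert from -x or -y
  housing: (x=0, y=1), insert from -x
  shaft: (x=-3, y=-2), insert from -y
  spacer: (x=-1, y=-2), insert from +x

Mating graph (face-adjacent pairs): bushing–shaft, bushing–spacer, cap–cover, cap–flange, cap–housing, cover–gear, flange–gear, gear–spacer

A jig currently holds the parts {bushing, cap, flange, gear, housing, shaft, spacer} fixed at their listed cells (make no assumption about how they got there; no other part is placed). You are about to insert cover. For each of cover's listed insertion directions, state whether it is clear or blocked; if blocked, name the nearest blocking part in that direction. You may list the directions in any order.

+x: blocked by cap; -x: clear; -y: blocked by gear

-x: ray from cover(-1, 0) has no placed part ⇒ clear
+x: nearest on ray is cap@(0, 0) ⇒ blocked
-y: nearest on ray is gear@(-1, -1) ⇒ blocked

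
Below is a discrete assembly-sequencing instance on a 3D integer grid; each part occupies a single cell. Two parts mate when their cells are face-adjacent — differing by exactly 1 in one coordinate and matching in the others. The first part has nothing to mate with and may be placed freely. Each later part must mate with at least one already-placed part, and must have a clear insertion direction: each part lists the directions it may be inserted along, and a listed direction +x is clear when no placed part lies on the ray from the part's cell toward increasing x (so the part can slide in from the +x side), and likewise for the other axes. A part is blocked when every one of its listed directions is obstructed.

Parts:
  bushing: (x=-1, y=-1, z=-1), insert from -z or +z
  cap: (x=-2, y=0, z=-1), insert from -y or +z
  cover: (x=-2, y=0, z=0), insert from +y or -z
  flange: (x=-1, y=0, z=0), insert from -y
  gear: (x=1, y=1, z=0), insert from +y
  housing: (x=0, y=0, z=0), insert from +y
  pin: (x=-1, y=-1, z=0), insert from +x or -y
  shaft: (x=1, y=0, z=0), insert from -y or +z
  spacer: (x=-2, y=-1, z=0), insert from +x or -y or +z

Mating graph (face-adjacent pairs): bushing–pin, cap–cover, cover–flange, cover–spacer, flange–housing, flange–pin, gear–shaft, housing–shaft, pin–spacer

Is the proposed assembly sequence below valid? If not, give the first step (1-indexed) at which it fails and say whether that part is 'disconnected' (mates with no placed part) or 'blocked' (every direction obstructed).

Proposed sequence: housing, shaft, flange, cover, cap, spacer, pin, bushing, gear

Valid

1. housing@(0, 0, 0) [+y clear] — {housing}
2. shaft@(1, 0, 0) [-y clear] — {housing, shaft}
3. flange@(-1, 0, 0) [-y clear] — {flange, housing, shaft}
4. cover@(-2, 0, 0) [+y clear] — {cover, flange, housing, shaft}
5. cap@(-2, 0, -1) [-y clear] — {cap, cover, flange, housing, shaft}
6. spacer@(-2, -1, 0) [+x clear] — {cap, cover, flange, housing, shaft, spacer}
7. pin@(-1, -1, 0) [+x clear] — {cap, cover, flange, housing, pin, shaft, spacer}
8. bushing@(-1, -1, -1) [-z clear] — {bushing, cap, cover, flange, housing, pin, shaft, spacer}
9. gear@(1, 1, 0) [+y clear] — {bushing, cap, cover, flange, gear, housing, pin, shaft, spacer}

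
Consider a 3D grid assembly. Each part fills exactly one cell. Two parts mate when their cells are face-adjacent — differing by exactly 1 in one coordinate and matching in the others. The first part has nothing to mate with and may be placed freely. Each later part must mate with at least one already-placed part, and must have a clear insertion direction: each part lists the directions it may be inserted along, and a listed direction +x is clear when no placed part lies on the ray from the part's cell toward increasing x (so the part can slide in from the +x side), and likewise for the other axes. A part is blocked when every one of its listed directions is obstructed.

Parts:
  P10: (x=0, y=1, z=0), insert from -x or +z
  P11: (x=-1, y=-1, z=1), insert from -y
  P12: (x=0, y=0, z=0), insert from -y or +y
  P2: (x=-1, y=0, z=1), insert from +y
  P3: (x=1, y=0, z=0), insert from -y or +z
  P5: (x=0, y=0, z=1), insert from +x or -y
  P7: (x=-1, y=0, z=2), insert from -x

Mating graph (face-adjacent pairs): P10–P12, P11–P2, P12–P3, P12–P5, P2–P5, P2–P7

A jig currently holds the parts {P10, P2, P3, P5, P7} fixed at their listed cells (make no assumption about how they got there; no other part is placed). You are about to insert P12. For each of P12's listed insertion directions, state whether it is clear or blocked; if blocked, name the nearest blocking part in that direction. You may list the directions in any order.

+y: blocked by P10; -y: clear

-y: ray from P12(0, 0, 0) has no placed part ⇒ clear
+y: nearest on ray is P10@(0, 1, 0) ⇒ blocked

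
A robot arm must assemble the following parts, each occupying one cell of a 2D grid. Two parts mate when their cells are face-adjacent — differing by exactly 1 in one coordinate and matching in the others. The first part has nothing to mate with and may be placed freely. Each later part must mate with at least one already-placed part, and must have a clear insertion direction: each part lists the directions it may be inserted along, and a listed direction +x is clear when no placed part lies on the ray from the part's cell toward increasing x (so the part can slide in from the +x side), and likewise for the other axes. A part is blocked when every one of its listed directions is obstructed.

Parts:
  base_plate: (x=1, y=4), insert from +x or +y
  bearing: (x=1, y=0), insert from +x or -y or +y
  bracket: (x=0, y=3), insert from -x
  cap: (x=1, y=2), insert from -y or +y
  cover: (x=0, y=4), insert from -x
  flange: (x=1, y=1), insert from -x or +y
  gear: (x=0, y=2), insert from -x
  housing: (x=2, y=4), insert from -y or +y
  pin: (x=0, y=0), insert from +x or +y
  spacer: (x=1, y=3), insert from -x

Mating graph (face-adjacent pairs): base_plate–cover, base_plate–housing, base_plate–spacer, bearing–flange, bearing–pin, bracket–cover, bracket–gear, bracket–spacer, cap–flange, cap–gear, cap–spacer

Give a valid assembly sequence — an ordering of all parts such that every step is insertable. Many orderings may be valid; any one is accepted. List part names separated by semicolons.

pin; bearing; flange; cap; gear; spacer; bracket; cover; base_plate; housing

1. pin@(0, 0) [+x clear] — {pin}
2. bearing@(1, 0) [+x clear] — {bearing, pin}
3. flange@(1, 1) [-x clear] — {bearing, flange, pin}
4. cap@(1, 2) [+y clear] — {bearing, cap, flange, pin}
5. gear@(0, 2) [-x clear] — {bearing, cap, flange, gear, pin}
6. spacer@(1, 3) [-x clear] — {bearing, cap, flange, gear, pin, spacer}
7. bracket@(0, 3) [-x clear] — {bearing, bracket, cap, flange, gear, pin, spacer}
8. cover@(0, 4) [-x clear] — {bearing, bracket, cap, cover, flange, gear, pin, spacer}
9. base_plate@(1, 4) [+x clear] — {base_plate, bearing, bracket, cap, cover, flange, gear, pin, spacer}
10. housing@(2, 4) [-y clear] — {base_plate, bearing, bracket, cap, cover, flange, gear, housing, pin, spacer}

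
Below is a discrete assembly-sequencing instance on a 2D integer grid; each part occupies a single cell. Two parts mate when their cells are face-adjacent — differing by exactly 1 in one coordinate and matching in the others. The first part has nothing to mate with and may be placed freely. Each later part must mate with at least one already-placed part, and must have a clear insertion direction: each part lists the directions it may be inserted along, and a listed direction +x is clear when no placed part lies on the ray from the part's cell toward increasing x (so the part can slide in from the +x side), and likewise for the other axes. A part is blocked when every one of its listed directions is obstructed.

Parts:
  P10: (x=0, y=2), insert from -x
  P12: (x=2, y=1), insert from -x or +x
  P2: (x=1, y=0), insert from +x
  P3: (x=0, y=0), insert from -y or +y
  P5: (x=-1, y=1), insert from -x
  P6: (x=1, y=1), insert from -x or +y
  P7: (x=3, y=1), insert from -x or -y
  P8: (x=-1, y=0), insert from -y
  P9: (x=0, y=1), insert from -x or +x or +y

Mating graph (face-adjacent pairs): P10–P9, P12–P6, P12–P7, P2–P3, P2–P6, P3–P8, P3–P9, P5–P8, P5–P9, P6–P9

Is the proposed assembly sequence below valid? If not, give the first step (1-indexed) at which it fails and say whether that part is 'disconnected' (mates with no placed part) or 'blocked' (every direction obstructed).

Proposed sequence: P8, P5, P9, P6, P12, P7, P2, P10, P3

1. P8@(-1, 0) [-y clear] — {P8}
2. P5@(-1, 1) [-x clear] — {P5, P8}
3. P9@(0, 1) [+x clear] — {P5, P8, P9}
4. P6@(1, 1) [+y clear] — {P5, P6, P8, P9}
5. P12@(2, 1) [+x clear] — {P12, P5, P6, P8, P9}
6. P7@(3, 1) [-y clear] — {P12, P5, P6, P7, P8, P9}
7. P2@(1, 0) [+x clear] — {P12, P2, P5, P6, P7, P8, P9}
8. P10@(0, 2) [-x clear] — {P10, P12, P2, P5, P6, P7, P8, P9}
9. P3@(0, 0) [-y clear] — {P10, P12, P2, P3, P5, P6, P7, P8, P9}

Valid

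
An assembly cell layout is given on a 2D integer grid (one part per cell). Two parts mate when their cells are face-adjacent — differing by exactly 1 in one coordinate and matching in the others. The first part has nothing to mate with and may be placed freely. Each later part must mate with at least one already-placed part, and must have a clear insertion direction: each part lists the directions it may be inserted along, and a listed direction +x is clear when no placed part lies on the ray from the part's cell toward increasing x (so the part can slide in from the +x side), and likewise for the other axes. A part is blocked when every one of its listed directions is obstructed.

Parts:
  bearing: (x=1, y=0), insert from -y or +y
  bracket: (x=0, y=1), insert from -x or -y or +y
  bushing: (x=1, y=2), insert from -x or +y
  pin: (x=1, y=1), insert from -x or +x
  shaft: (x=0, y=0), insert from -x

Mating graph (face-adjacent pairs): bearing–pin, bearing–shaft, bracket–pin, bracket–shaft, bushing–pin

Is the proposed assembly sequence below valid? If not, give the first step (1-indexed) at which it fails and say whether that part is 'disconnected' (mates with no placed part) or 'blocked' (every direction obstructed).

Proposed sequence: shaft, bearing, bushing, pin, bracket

Invalid at step 3 (disconnected)

1. shaft@(0, 0) [-x clear] — {shaft}
2. bearing@(1, 0) [-y clear] — {bearing, shaft}
3. bushing@(1, 2) — no placed neighbour ⇒ disconnected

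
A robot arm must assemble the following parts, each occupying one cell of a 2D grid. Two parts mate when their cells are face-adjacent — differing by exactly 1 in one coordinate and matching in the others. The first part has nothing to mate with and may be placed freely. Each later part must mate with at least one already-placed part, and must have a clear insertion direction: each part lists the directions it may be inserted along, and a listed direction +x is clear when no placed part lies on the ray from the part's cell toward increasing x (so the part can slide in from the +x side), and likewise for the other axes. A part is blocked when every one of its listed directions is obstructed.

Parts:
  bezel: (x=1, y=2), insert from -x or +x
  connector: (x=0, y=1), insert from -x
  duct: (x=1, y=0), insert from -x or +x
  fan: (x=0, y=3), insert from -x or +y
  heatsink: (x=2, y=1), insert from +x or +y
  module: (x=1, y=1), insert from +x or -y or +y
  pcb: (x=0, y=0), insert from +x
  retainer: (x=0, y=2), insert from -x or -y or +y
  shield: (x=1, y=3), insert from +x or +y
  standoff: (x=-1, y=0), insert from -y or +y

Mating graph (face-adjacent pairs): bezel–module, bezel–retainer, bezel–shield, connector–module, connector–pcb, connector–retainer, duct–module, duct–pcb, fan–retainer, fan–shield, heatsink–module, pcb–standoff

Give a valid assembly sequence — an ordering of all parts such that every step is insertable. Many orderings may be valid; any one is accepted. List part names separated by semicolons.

1. standoff@(-1, 0) [-y clear] — {standoff}
2. pcb@(0, 0) [+x clear] — {pcb, standoff}
3. duct@(1, 0) [+x clear] — {duct, pcb, standoff}
4. connector@(0, 1) [-x clear] — {connector, duct, pcb, standoff}
5. module@(1, 1) [+x clear] — {connector, duct, module, pcb, standoff}
6. heatsink@(2, 1) [+x clear] — {connector, duct, heatsink, module, pcb, standoff}
7. bezel@(1, 2) [-x clear] — {bezel, connector, duct, heatsink, module, pcb, standoff}
8. shield@(1, 3) [+x clear] — {bezel, connector, duct, heatsink, module, pcb, shield, standoff}
9. fan@(0, 3) [-x clear] — {bezel, connector, duct, fan, heatsink, module, pcb, shield, standoff}
10. retainer@(0, 2) [-x clear] — {bezel, connector, duct, fan, heatsink, module, pcb, retainer, shield, standoff}

standoff; pcb; duct; connector; module; heatsink; bezel; shield; fan; retainer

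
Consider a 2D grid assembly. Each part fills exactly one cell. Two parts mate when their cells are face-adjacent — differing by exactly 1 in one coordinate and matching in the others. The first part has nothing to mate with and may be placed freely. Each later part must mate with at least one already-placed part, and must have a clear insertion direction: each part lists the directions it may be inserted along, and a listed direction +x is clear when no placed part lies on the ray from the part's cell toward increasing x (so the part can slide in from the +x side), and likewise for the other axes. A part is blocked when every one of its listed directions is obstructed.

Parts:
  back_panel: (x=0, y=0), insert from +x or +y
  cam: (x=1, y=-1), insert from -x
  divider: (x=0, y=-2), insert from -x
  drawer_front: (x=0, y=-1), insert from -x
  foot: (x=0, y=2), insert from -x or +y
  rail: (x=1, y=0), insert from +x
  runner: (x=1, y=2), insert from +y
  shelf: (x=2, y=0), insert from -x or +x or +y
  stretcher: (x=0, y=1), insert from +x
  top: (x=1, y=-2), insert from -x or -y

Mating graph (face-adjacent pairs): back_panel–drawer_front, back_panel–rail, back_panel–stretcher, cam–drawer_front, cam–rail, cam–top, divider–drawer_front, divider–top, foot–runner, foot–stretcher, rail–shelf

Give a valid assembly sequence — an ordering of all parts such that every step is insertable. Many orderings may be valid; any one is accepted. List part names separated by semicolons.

top; divider; cam; drawer_front; rail; shelf; back_panel; stretcher; foot; runner

1. top@(1, -2) [-x clear] — {top}
2. divider@(0, -2) [-x clear] — {divider, top}
3. cam@(1, -1) [-x clear] — {cam, divider, top}
4. drawer_front@(0, -1) [-x clear] — {cam, divider, drawer_front, top}
5. rail@(1, 0) [+x clear] — {cam, divider, drawer_front, rail, top}
6. shelf@(2, 0) [+x clear] — {cam, divider, drawer_front, rail, shelf, top}
7. back_panel@(0, 0) [+y clear] — {back_panel, cam, divider, drawer_front, rail, shelf, top}
8. stretcher@(0, 1) [+x clear] — {back_panel, cam, divider, drawer_front, rail, shelf, stretcher, top}
9. foot@(0, 2) [-x clear] — {back_panel, cam, divider, drawer_front, foot, rail, shelf, stretcher, top}
10. runner@(1, 2) [+y clear] — {back_panel, cam, divider, drawer_front, foot, rail, runner, shelf, stretcher, top}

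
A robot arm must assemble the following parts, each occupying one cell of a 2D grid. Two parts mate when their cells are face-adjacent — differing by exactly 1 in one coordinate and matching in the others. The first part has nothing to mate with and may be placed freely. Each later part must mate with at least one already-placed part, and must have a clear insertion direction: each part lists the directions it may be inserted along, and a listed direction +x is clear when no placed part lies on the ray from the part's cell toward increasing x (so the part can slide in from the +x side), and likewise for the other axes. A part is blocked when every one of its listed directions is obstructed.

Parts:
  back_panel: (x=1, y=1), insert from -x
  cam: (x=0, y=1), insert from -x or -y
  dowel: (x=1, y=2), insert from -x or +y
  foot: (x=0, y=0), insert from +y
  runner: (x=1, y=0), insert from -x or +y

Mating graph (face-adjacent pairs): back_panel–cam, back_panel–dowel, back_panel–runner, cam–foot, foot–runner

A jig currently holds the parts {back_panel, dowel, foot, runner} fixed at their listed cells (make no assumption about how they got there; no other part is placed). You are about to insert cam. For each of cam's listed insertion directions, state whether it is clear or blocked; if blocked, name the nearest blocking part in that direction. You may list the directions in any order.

-x: ray from cam(0, 1) has no placed part ⇒ clear
-y: nearest on ray is foot@(0, 0) ⇒ blocked

-x: clear; -y: blocked by foot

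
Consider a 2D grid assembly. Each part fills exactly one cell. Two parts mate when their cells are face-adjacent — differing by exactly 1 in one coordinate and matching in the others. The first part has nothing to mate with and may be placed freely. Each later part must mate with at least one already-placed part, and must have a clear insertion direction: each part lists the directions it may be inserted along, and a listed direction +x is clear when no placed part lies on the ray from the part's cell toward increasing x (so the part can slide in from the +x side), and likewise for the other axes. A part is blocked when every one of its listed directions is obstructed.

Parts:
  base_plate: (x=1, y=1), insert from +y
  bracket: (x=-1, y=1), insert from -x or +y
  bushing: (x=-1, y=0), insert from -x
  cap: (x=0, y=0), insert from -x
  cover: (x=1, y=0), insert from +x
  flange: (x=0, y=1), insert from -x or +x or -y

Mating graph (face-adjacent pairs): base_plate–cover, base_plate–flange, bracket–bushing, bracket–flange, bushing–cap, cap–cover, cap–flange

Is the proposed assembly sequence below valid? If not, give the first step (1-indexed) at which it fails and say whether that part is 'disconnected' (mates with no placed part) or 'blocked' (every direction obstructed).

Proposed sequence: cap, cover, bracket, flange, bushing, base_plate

Invalid at step 3 (disconnected)

1. cap@(0, 0) [-x clear] — {cap}
2. cover@(1, 0) [+x clear] — {cap, cover}
3. bracket@(-1, 1) — no placed neighbour ⇒ disconnected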